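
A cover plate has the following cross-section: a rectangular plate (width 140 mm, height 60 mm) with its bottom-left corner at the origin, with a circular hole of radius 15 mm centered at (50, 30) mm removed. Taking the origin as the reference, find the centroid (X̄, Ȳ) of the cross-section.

X̄ = 71.84 mm, Ȳ = 30.00 mm

Part | A | x̄ᵢ | ȳᵢ | A·x̄ᵢ | A·ȳᵢ
plate | 8400.00 | 70.00 | 30.00 | 588000.00 | 252000.00
hole | -706.86 | 50.00 | 30.00 | -35342.92 | -21205.75
Σ | 7693.14 |  |  | 552657.08 | 230794.25
X̄ = 552657.08 / 7693.14 = 71.84 mm
Ȳ = 230794.25 / 7693.14 = 30.00 mm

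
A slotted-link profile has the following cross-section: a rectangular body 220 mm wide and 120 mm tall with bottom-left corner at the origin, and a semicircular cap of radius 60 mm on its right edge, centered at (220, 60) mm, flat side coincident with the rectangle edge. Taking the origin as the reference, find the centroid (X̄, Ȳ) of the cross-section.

rectangular body: A = 220 × 120 = 26400.00, centroid at (110.00, 60.00).
semicircular end: A = ½π·60² = 5654.87, centroid at (245.46, 60.00).
ΣA = 32054.87 mm²
ΣAX̄ = (26400.00)(110.00) + (5654.87)(245.46) = 4292070.69 mm³
ΣAȲ = (26400.00)(60.00) + (5654.87)(60.00) = 1923292.01 mm³
X̄ = 4292070.69 / 32054.87 = 133.90 mm
Ȳ = 1923292.01 / 32054.87 = 60.00 mm

X̄ = 133.90 mm, Ȳ = 60.00 mm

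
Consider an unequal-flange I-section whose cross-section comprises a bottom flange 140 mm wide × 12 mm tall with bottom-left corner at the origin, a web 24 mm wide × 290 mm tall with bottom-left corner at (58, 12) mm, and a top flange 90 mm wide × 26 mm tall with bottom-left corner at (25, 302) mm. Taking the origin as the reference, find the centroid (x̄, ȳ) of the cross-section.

bottom flange: A = 140 × 12 = 1680.00, centroid at (70.00, 6.00).
web: A = 24 × 290 = 6960.00, centroid at (70.00, 157.00).
top flange: A = 90 × 26 = 2340.00, centroid at (70.00, 315.00).
ΣA = 10980.00 mm²
ΣAx̄ = (1680.00)(70.00) + (6960.00)(70.00) + (2340.00)(70.00) = 768600.00 mm³
ΣAȳ = (1680.00)(6.00) + (6960.00)(157.00) + (2340.00)(315.00) = 1839900.00 mm³
x̄ = 768600.00 / 10980.00 = 70.00 mm
ȳ = 1839900.00 / 10980.00 = 167.57 mm

x̄ = 70.00 mm, ȳ = 167.57 mm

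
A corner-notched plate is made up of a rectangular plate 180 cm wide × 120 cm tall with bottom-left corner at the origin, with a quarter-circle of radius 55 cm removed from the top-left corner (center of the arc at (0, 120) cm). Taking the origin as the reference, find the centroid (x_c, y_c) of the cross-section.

plate: A = 180 × 120 = 21600.00, centroid at (90.00, 60.00).
removed quarter-circle: A = −¼π·55² = -2375.83, centroid at (23.34, 96.66).
ΣA = 19224.17 cm², ΣAx_c = 1888541.67 cm³, ΣAy_c = 1066358.80 cm³.
x_c = 1888541.67/19224.17 = 98.24 cm; y_c = 1066358.80/19224.17 = 55.47 cm.

x_c = 98.24 cm, y_c = 55.47 cm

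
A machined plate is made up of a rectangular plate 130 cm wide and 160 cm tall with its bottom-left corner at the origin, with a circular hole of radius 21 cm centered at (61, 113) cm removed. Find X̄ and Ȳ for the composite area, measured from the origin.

plate: A = 130 × 160 = 20800.00, centroid at (65.00, 80.00).
hole: A = −π·21² = -1385.44, centroid at (61.00, 113.00).
ΣA = 19414.56 cm²
ΣAX̄ = (20800.00)(65.00) + (-1385.44)(61.00) = 1267488.02 cm³
ΣAȲ = (20800.00)(80.00) + (-1385.44)(113.00) = 1507445.01 cm³
X̄ = 1267488.02 / 19414.56 = 65.29 cm
Ȳ = 1507445.01 / 19414.56 = 77.65 cm

X̄ = 65.29 cm, Ȳ = 77.65 cm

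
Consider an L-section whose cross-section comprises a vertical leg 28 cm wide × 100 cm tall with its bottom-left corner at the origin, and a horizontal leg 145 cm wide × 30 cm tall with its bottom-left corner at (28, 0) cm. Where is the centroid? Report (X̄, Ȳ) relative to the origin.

vertical leg: A = 28 × 100 = 2800.00, centroid at (14.00, 50.00).
horizontal leg: A = 145 × 30 = 4350.00, centroid at (100.50, 15.00).
ΣA = 7150.00 cm², ΣAX̄ = 476375.00 cm³, ΣAȲ = 205250.00 cm³.
X̄ = 476375.00/7150.00 = 66.63 cm; Ȳ = 205250.00/7150.00 = 28.71 cm.

X̄ = 66.63 cm, Ȳ = 28.71 cm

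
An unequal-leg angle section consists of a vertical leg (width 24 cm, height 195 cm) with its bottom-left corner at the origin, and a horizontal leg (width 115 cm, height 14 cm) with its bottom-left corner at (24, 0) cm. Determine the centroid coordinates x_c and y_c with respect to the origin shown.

vertical leg: A = 24 × 195 = 4680.00, centroid at (12.00, 97.50).
horizontal leg: A = 115 × 14 = 1610.00, centroid at (81.50, 7.00).
ΣA = 6290.00 cm²
ΣAx_c = (4680.00)(12.00) + (1610.00)(81.50) = 187375.00 cm³
ΣAy_c = (4680.00)(97.50) + (1610.00)(7.00) = 467570.00 cm³
x_c = 187375.00 / 6290.00 = 29.79 cm
y_c = 467570.00 / 6290.00 = 74.34 cm

x_c = 29.79 cm, y_c = 74.34 cm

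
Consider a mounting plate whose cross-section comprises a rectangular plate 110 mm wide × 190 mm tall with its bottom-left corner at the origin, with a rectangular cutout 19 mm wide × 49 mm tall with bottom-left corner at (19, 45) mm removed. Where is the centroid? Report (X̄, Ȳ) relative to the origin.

plate: A = 110 × 190 = 20900.00, centroid at (55.00, 95.00).
hole: A = −(19 × 49) = -931.00, centroid at (28.50, 69.50).
ΣA = 19969.00 mm², ΣAX̄ = 1122966.50 mm³, ΣAȲ = 1920795.50 mm³.
X̄ = 1122966.50/19969.00 = 56.24 mm; Ȳ = 1920795.50/19969.00 = 96.19 mm.

X̄ = 56.24 mm, Ȳ = 96.19 mm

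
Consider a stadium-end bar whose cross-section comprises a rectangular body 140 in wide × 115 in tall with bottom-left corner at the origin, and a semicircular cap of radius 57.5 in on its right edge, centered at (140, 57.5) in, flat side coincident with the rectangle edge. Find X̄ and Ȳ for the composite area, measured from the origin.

Part | A | x̄ᵢ | ȳᵢ | A·x̄ᵢ | A·ȳᵢ
rectangular body | 16100.00 | 70.00 | 57.50 | 1127000.00 | 925750.00
semicircular end | 5193.45 | 164.40 | 57.50 | 853821.93 | 298623.11
Σ | 21293.45 |  |  | 1980821.93 | 1224373.11
X̄ = 1980821.93 / 21293.45 = 93.02 in
Ȳ = 1224373.11 / 21293.45 = 57.50 in

X̄ = 93.02 in, Ȳ = 57.50 in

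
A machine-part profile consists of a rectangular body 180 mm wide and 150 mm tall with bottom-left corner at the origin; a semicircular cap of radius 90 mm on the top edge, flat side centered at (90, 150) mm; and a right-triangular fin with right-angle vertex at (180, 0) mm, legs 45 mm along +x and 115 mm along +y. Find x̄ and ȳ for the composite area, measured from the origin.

x̄ = 96.42 mm, ȳ = 106.80 mm

Part | A | x̄ᵢ | ȳᵢ | A·x̄ᵢ | A·ȳᵢ
rectangular body | 27000.00 | 90.00 | 75.00 | 2430000.00 | 2025000.00
semicircular top | 12723.45 | 90.00 | 188.20 | 1145110.52 | 2394517.54
triangular fin | 2587.50 | 195.00 | 38.33 | 504562.50 | 99187.50
Σ | 42310.95 |  |  | 4079673.02 | 4518705.04
x̄ = 4079673.02 / 42310.95 = 96.42 mm
ȳ = 4518705.04 / 42310.95 = 106.80 mm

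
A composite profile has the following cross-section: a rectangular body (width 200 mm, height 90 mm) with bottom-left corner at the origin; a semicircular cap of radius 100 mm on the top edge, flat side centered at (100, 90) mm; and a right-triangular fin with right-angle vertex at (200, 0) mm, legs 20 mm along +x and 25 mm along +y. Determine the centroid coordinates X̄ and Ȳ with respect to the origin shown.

X̄ = 100.79 mm, Ȳ = 85.18 mm

rectangular body: A = 200 × 90 = 18000.00, centroid at (100.00, 45.00).
semicircular top: A = ½π·100² = 15707.96, centroid at (100.00, 132.44).
triangular fin: A = ½·20·25 = 250.00, centroid at (206.67, 8.33).
ΣA = 33957.96 mm², ΣAX̄ = 3422462.99 mm³, ΣAȲ = 2892466.69 mm³.
X̄ = 3422462.99/33957.96 = 100.79 mm; Ȳ = 2892466.69/33957.96 = 85.18 mm.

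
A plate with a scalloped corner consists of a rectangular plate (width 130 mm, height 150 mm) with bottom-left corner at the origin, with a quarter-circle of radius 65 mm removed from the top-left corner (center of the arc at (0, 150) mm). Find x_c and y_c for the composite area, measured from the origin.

x_c = 72.67 mm, y_c = 65.28 mm

plate: A = 130 × 150 = 19500.00, centroid at (65.00, 75.00).
removed quarter-circle: A = −¼π·65² = -3318.31, centroid at (27.59, 122.41).
ΣA = 16181.69 mm², ΣAx_c = 1175958.33 mm³, ΣAy_c = 1056295.58 mm³.
x_c = 1175958.33/16181.69 = 72.67 mm; y_c = 1056295.58/16181.69 = 65.28 mm.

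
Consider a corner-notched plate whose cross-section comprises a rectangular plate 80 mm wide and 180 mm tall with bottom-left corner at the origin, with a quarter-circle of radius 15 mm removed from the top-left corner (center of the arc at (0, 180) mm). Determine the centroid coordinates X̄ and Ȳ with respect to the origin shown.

plate: A = 80 × 180 = 14400.00, centroid at (40.00, 90.00).
removed quarter-circle: A = −¼π·15² = -176.71, centroid at (6.37, 173.63).
ΣA = 14223.29 mm²
ΣAX̄ = (14400.00)(40.00) + (-176.71)(6.37) = 574875.00 mm³
ΣAȲ = (14400.00)(90.00) + (-176.71)(173.63) = 1265316.37 mm³
X̄ = 574875.00 / 14223.29 = 40.42 mm
Ȳ = 1265316.37 / 14223.29 = 88.96 mm

X̄ = 40.42 mm, Ȳ = 88.96 mm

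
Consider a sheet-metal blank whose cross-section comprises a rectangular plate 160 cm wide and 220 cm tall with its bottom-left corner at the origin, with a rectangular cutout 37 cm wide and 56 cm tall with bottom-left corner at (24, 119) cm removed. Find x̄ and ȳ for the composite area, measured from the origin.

x̄ = 82.35 cm, ȳ = 107.69 cm

plate: A = 160 × 220 = 35200.00, centroid at (80.00, 110.00).
hole: A = −(37 × 56) = -2072.00, centroid at (42.50, 147.00).
ΣA = 33128.00 cm²
ΣAx̄ = (35200.00)(80.00) + (-2072.00)(42.50) = 2727940.00 cm³
ΣAȳ = (35200.00)(110.00) + (-2072.00)(147.00) = 3567416.00 cm³
x̄ = 2727940.00 / 33128.00 = 82.35 cm
ȳ = 3567416.00 / 33128.00 = 107.69 cm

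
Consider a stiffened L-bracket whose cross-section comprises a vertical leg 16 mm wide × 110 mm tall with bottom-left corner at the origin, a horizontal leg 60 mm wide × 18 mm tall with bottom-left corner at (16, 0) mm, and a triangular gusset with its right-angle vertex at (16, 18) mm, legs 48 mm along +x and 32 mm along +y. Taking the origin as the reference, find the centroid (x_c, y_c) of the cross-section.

x_c = 24.48 mm, y_c = 35.63 mm

vertical leg: A = 16 × 110 = 1760.00, centroid at (8.00, 55.00).
horizontal leg: A = 60 × 18 = 1080.00, centroid at (46.00, 9.00).
gusset: A = ½·48·32 = 768.00, centroid at (32.00, 28.67).
ΣA = 3608.00 mm², ΣAx_c = 88336.00 mm³, ΣAy_c = 128536.00 mm³.
x_c = 88336.00/3608.00 = 24.48 mm; y_c = 128536.00/3608.00 = 35.63 mm.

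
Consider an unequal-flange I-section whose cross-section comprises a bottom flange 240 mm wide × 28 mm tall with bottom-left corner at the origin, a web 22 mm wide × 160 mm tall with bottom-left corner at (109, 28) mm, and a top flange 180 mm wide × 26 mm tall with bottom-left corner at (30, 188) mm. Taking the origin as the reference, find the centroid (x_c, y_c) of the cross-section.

bottom flange: A = 240 × 28 = 6720.00, centroid at (120.00, 14.00).
web: A = 22 × 160 = 3520.00, centroid at (120.00, 108.00).
top flange: A = 180 × 26 = 4680.00, centroid at (120.00, 201.00).
ΣA = 14920.00 mm²
ΣAx_c = (6720.00)(120.00) + (3520.00)(120.00) + (4680.00)(120.00) = 1790400.00 mm³
ΣAy_c = (6720.00)(14.00) + (3520.00)(108.00) + (4680.00)(201.00) = 1414920.00 mm³
x_c = 1790400.00 / 14920.00 = 120.00 mm
y_c = 1414920.00 / 14920.00 = 94.83 mm

x_c = 120.00 mm, y_c = 94.83 mm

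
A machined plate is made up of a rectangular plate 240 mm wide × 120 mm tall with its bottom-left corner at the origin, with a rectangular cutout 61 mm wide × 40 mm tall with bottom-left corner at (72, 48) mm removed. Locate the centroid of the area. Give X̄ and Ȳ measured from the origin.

plate: A = 240 × 120 = 28800.00, centroid at (120.00, 60.00).
hole: A = −(61 × 40) = -2440.00, centroid at (102.50, 68.00).
ΣA = 26360.00 mm²
ΣAX̄ = (28800.00)(120.00) + (-2440.00)(102.50) = 3205900.00 mm³
ΣAȲ = (28800.00)(60.00) + (-2440.00)(68.00) = 1562080.00 mm³
X̄ = 3205900.00 / 26360.00 = 121.62 mm
Ȳ = 1562080.00 / 26360.00 = 59.26 mm

X̄ = 121.62 mm, Ȳ = 59.26 mm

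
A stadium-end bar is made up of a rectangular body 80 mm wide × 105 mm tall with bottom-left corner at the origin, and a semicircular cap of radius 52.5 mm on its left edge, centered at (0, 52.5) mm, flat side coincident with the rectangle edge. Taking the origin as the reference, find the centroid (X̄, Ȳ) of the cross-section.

rectangular body: A = 80 × 105 = 8400.00, centroid at (40.00, 52.50).
semicircular end: A = ½π·52.5² = 4329.51, centroid at (-22.28, 52.50).
ΣA = 12729.51 mm²
ΣAX̄ = (8400.00)(40.00) + (4329.51)(-22.28) = 239531.25 mm³
ΣAȲ = (8400.00)(52.50) + (4329.51)(52.50) = 668299.14 mm³
X̄ = 239531.25 / 12729.51 = 18.82 mm
Ȳ = 668299.14 / 12729.51 = 52.50 mm

X̄ = 18.82 mm, Ȳ = 52.50 mm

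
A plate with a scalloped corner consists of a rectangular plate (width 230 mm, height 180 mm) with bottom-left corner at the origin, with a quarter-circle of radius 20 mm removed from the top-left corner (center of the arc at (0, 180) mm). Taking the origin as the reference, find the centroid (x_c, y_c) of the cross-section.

plate: A = 230 × 180 = 41400.00, centroid at (115.00, 90.00).
removed quarter-circle: A = −¼π·20² = -314.16, centroid at (8.49, 171.51).
ΣA = 41085.84 mm²
ΣAx_c = (41400.00)(115.00) + (-314.16)(8.49) = 4758333.33 mm³
ΣAy_c = (41400.00)(90.00) + (-314.16)(171.51) = 3672118.00 mm³
x_c = 4758333.33 / 41085.84 = 115.81 mm
y_c = 3672118.00 / 41085.84 = 89.38 mm

x_c = 115.81 mm, y_c = 89.38 mm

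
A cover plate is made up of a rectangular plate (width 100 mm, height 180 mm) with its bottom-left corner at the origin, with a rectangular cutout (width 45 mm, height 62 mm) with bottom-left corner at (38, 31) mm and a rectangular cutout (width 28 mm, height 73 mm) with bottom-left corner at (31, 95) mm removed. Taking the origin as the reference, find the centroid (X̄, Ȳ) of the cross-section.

Part | A | x̄ᵢ | ȳᵢ | A·x̄ᵢ | A·ȳᵢ
plate | 18000.00 | 50.00 | 90.00 | 900000.00 | 1620000.00
hole 1 | -2790.00 | 60.50 | 62.00 | -168795.00 | -172980.00
hole 2 | -2044.00 | 45.00 | 131.50 | -91980.00 | -268786.00
Σ | 13166.00 |  |  | 639225.00 | 1178234.00
X̄ = 639225.00 / 13166.00 = 48.55 mm
Ȳ = 1178234.00 / 13166.00 = 89.49 mm

X̄ = 48.55 mm, Ȳ = 89.49 mm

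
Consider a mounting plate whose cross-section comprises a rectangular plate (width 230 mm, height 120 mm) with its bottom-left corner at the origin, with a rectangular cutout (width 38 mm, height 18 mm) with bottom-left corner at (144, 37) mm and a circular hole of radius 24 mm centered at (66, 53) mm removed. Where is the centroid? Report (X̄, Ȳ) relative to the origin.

plate: A = 230 × 120 = 27600.00, centroid at (115.00, 60.00).
hole 1: A = −(38 × 18) = -684.00, centroid at (163.00, 46.00).
hole 2: A = −π·24² = -1809.56, centroid at (66.00, 53.00).
ΣA = 25106.44 mm²
ΣAX̄ = (27600.00)(115.00) + (-684.00)(163.00) + (-1809.56)(66.00) = 2943077.21 mm³
ΣAȲ = (27600.00)(60.00) + (-684.00)(46.00) + (-1809.56)(53.00) = 1528629.46 mm³
X̄ = 2943077.21 / 25106.44 = 117.22 mm
Ȳ = 1528629.46 / 25106.44 = 60.89 mm

X̄ = 117.22 mm, Ȳ = 60.89 mm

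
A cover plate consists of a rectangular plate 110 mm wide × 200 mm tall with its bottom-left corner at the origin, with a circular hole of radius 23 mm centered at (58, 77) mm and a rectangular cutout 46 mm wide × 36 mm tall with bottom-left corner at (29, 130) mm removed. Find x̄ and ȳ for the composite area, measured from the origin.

plate: A = 110 × 200 = 22000.00, centroid at (55.00, 100.00).
hole 1: A = −π·23² = -1661.90, centroid at (58.00, 77.00).
hole 2: A = −(46 × 36) = -1656.00, centroid at (52.00, 148.00).
ΣA = 18682.10 mm²
ΣAx̄ = (22000.00)(55.00) + (-1661.90)(58.00) + (-1656.00)(52.00) = 1027497.65 mm³
ΣAȳ = (22000.00)(100.00) + (-1661.90)(77.00) + (-1656.00)(148.00) = 1826945.51 mm³
x̄ = 1027497.65 / 18682.10 = 55.00 mm
ȳ = 1826945.51 / 18682.10 = 97.79 mm

x̄ = 55.00 mm, ȳ = 97.79 mm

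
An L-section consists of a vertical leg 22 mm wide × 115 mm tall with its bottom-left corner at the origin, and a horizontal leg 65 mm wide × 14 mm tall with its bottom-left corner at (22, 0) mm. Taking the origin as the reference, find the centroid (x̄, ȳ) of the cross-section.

x̄ = 22.51 mm, ȳ = 44.14 mm

vertical leg: A = 22 × 115 = 2530.00, centroid at (11.00, 57.50).
horizontal leg: A = 65 × 14 = 910.00, centroid at (54.50, 7.00).
ΣA = 3440.00 mm², ΣAx̄ = 77425.00 mm³, ΣAȳ = 151845.00 mm³.
x̄ = 77425.00/3440.00 = 22.51 mm; ȳ = 151845.00/3440.00 = 44.14 mm.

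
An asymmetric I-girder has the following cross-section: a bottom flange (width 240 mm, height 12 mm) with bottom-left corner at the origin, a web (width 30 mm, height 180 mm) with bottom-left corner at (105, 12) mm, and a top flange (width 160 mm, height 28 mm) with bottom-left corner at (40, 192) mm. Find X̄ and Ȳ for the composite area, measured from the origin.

X̄ = 120.00 mm, Ȳ = 116.85 mm

bottom flange: A = 240 × 12 = 2880.00, centroid at (120.00, 6.00).
web: A = 30 × 180 = 5400.00, centroid at (120.00, 102.00).
top flange: A = 160 × 28 = 4480.00, centroid at (120.00, 206.00).
ΣA = 12760.00 mm²
ΣAX̄ = (2880.00)(120.00) + (5400.00)(120.00) + (4480.00)(120.00) = 1531200.00 mm³
ΣAȲ = (2880.00)(6.00) + (5400.00)(102.00) + (4480.00)(206.00) = 1490960.00 mm³
X̄ = 1531200.00 / 12760.00 = 120.00 mm
Ȳ = 1490960.00 / 12760.00 = 116.85 mm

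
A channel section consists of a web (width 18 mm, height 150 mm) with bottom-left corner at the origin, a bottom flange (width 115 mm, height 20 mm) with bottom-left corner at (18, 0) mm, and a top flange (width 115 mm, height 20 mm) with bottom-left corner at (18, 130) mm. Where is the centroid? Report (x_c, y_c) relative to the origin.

web: A = 18 × 150 = 2700.00, centroid at (9.00, 75.00).
bottom flange: A = 115 × 20 = 2300.00, centroid at (75.50, 10.00).
top flange: A = 115 × 20 = 2300.00, centroid at (75.50, 140.00).
ΣA = 7300.00 mm², ΣAx_c = 371600.00 mm³, ΣAy_c = 547500.00 mm³.
x_c = 371600.00/7300.00 = 50.90 mm; y_c = 547500.00/7300.00 = 75.00 mm.

x_c = 50.90 mm, y_c = 75.00 mm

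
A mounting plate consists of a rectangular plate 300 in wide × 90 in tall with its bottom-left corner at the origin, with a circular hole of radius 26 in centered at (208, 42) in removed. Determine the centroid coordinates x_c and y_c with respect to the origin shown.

Part | A | x̄ᵢ | ȳᵢ | A·x̄ᵢ | A·ȳᵢ
plate | 27000.00 | 150.00 | 45.00 | 4050000.00 | 1215000.00
hole | -2123.72 | 208.00 | 42.00 | -441733.06 | -89196.10
Σ | 24876.28 |  |  | 3608266.94 | 1125803.90
x_c = 3608266.94 / 24876.28 = 145.05 in
y_c = 1125803.90 / 24876.28 = 45.26 in

x_c = 145.05 in, y_c = 45.26 in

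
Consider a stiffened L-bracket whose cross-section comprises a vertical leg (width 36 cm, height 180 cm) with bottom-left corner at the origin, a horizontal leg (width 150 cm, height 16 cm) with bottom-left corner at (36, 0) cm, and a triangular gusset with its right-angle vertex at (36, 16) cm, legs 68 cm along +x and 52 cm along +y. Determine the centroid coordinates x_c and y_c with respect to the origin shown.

x_c = 45.71 cm, y_c = 62.11 cm

Part | A | x̄ᵢ | ȳᵢ | A·x̄ᵢ | A·ȳᵢ
vertical leg | 6480.00 | 18.00 | 90.00 | 116640.00 | 583200.00
horizontal leg | 2400.00 | 111.00 | 8.00 | 266400.00 | 19200.00
gusset | 1768.00 | 58.67 | 33.33 | 103722.67 | 58933.33
Σ | 10648.00 |  |  | 486762.67 | 661333.33
x_c = 486762.67 / 10648.00 = 45.71 cm
y_c = 661333.33 / 10648.00 = 62.11 cm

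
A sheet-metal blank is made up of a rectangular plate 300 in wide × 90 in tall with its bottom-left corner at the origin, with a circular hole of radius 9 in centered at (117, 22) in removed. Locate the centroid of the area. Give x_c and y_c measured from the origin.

x_c = 150.31 in, y_c = 45.22 in

plate: A = 300 × 90 = 27000.00, centroid at (150.00, 45.00).
hole: A = −π·9² = -254.47, centroid at (117.00, 22.00).
ΣA = 26745.53 in²
ΣAx_c = (27000.00)(150.00) + (-254.47)(117.00) = 4020227.13 in³
ΣAy_c = (27000.00)(45.00) + (-254.47)(22.00) = 1209401.68 in³
x_c = 4020227.13 / 26745.53 = 150.31 in
y_c = 1209401.68 / 26745.53 = 45.22 in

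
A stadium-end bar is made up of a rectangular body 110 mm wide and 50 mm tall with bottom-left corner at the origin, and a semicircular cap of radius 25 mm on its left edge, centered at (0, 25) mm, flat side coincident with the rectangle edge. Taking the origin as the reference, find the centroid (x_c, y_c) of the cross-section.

Part | A | x̄ᵢ | ȳᵢ | A·x̄ᵢ | A·ȳᵢ
rectangular body | 5500.00 | 55.00 | 25.00 | 302500.00 | 137500.00
semicircular end | 981.75 | -10.61 | 25.00 | -10416.67 | 24543.69
Σ | 6481.75 |  |  | 292083.33 | 162043.69
x_c = 292083.33 / 6481.75 = 45.06 mm
y_c = 162043.69 / 6481.75 = 25.00 mm

x_c = 45.06 mm, y_c = 25.00 mm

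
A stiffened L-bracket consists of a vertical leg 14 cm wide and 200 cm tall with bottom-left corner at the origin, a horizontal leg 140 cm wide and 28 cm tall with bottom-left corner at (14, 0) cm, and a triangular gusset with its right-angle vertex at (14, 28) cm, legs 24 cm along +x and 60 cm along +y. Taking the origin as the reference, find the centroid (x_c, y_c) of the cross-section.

x_c = 49.02 cm, y_c = 49.66 cm

vertical leg: A = 14 × 200 = 2800.00, centroid at (7.00, 100.00).
horizontal leg: A = 140 × 28 = 3920.00, centroid at (84.00, 14.00).
gusset: A = ½·24·60 = 720.00, centroid at (22.00, 48.00).
ΣA = 7440.00 cm², ΣAx_c = 364720.00 cm³, ΣAy_c = 369440.00 cm³.
x_c = 364720.00/7440.00 = 49.02 cm; y_c = 369440.00/7440.00 = 49.66 cm.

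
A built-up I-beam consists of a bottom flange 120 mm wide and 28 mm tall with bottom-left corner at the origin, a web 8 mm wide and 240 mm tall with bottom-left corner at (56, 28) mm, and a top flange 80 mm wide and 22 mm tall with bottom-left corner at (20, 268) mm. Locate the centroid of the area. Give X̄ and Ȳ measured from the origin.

bottom flange: A = 120 × 28 = 3360.00, centroid at (60.00, 14.00).
web: A = 8 × 240 = 1920.00, centroid at (60.00, 148.00).
top flange: A = 80 × 22 = 1760.00, centroid at (60.00, 279.00).
ΣA = 7040.00 mm²
ΣAX̄ = (3360.00)(60.00) + (1920.00)(60.00) + (1760.00)(60.00) = 422400.00 mm³
ΣAȲ = (3360.00)(14.00) + (1920.00)(148.00) + (1760.00)(279.00) = 822240.00 mm³
X̄ = 422400.00 / 7040.00 = 60.00 mm
Ȳ = 822240.00 / 7040.00 = 116.80 mm

X̄ = 60.00 mm, Ȳ = 116.80 mm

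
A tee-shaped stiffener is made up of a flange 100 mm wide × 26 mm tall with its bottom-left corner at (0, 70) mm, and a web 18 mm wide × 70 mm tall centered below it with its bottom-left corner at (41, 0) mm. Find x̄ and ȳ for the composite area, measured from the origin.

web: A = 18 × 70 = 1260.00, centroid at (50.00, 35.00).
flange: A = 100 × 26 = 2600.00, centroid at (50.00, 83.00).
ΣA = 3860.00 mm², ΣAx̄ = 193000.00 mm³, ΣAȳ = 259900.00 mm³.
x̄ = 193000.00/3860.00 = 50.00 mm; ȳ = 259900.00/3860.00 = 67.33 mm.

x̄ = 50.00 mm, ȳ = 67.33 mm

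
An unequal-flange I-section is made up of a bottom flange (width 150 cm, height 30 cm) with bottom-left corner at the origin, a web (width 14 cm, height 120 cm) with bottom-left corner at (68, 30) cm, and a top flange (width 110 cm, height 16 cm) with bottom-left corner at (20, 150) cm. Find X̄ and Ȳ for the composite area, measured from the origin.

bottom flange: A = 150 × 30 = 4500.00, centroid at (75.00, 15.00).
web: A = 14 × 120 = 1680.00, centroid at (75.00, 90.00).
top flange: A = 110 × 16 = 1760.00, centroid at (75.00, 158.00).
ΣA = 7940.00 cm²
ΣAX̄ = (4500.00)(75.00) + (1680.00)(75.00) + (1760.00)(75.00) = 595500.00 cm³
ΣAȲ = (4500.00)(15.00) + (1680.00)(90.00) + (1760.00)(158.00) = 496780.00 cm³
X̄ = 595500.00 / 7940.00 = 75.00 cm
Ȳ = 496780.00 / 7940.00 = 62.57 cm

X̄ = 75.00 cm, Ȳ = 62.57 cm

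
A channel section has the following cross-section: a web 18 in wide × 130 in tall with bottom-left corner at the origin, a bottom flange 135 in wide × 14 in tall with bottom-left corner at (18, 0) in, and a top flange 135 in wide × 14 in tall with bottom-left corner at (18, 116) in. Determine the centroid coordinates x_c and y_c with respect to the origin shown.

x_c = 56.25 in, y_c = 65.00 in

Part | A | x̄ᵢ | ȳᵢ | A·x̄ᵢ | A·ȳᵢ
web | 2340.00 | 9.00 | 65.00 | 21060.00 | 152100.00
bottom flange | 1890.00 | 85.50 | 7.00 | 161595.00 | 13230.00
top flange | 1890.00 | 85.50 | 123.00 | 161595.00 | 232470.00
Σ | 6120.00 |  |  | 344250.00 | 397800.00
x_c = 344250.00 / 6120.00 = 56.25 in
y_c = 397800.00 / 6120.00 = 65.00 in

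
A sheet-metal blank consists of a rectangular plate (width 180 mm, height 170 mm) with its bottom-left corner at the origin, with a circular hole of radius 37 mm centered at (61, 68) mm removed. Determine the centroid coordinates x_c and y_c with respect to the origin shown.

x_c = 94.74 mm, y_c = 87.78 mm

plate: A = 180 × 170 = 30600.00, centroid at (90.00, 85.00).
hole: A = −π·37² = -4300.84, centroid at (61.00, 68.00).
ΣA = 26299.16 mm²
ΣAx_c = (30600.00)(90.00) + (-4300.84)(61.00) = 2491648.74 mm³
ΣAy_c = (30600.00)(85.00) + (-4300.84)(68.00) = 2308542.86 mm³
x_c = 2491648.74 / 26299.16 = 94.74 mm
y_c = 2308542.86 / 26299.16 = 87.78 mm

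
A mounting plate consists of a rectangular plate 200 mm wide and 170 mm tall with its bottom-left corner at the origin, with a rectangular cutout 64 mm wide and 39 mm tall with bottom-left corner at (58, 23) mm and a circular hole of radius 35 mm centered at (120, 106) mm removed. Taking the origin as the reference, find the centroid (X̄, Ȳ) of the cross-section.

X̄ = 98.12 mm, Ȳ = 85.91 mm

Part | A | x̄ᵢ | ȳᵢ | A·x̄ᵢ | A·ȳᵢ
plate | 34000.00 | 100.00 | 85.00 | 3400000.00 | 2890000.00
hole 1 | -2496.00 | 90.00 | 42.50 | -224640.00 | -106080.00
hole 2 | -3848.45 | 120.00 | 106.00 | -461814.12 | -407935.81
Σ | 27655.55 |  |  | 2713545.88 | 2375984.19
X̄ = 2713545.88 / 27655.55 = 98.12 mm
Ȳ = 2375984.19 / 27655.55 = 85.91 mm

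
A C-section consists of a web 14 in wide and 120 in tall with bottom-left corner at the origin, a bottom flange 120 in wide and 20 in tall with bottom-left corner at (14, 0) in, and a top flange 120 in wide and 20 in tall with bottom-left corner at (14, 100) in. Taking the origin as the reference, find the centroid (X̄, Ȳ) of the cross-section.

X̄ = 56.63 in, Ȳ = 60.00 in

Part | A | x̄ᵢ | ȳᵢ | A·x̄ᵢ | A·ȳᵢ
web | 1680.00 | 7.00 | 60.00 | 11760.00 | 100800.00
bottom flange | 2400.00 | 74.00 | 10.00 | 177600.00 | 24000.00
top flange | 2400.00 | 74.00 | 110.00 | 177600.00 | 264000.00
Σ | 6480.00 |  |  | 366960.00 | 388800.00
X̄ = 366960.00 / 6480.00 = 56.63 in
Ȳ = 388800.00 / 6480.00 = 60.00 in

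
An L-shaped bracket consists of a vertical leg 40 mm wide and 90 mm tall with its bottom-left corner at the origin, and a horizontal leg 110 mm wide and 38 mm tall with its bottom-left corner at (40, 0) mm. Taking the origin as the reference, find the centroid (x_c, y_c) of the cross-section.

vertical leg: A = 40 × 90 = 3600.00, centroid at (20.00, 45.00).
horizontal leg: A = 110 × 38 = 4180.00, centroid at (95.00, 19.00).
ΣA = 7780.00 mm²
ΣAx_c = (3600.00)(20.00) + (4180.00)(95.00) = 469100.00 mm³
ΣAy_c = (3600.00)(45.00) + (4180.00)(19.00) = 241420.00 mm³
x_c = 469100.00 / 7780.00 = 60.30 mm
y_c = 241420.00 / 7780.00 = 31.03 mm

x_c = 60.30 mm, y_c = 31.03 mm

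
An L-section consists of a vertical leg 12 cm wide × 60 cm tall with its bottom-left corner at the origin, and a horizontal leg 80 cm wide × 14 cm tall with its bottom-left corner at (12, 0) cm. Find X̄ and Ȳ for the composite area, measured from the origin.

vertical leg: A = 12 × 60 = 720.00, centroid at (6.00, 30.00).
horizontal leg: A = 80 × 14 = 1120.00, centroid at (52.00, 7.00).
ΣA = 1840.00 cm²
ΣAX̄ = (720.00)(6.00) + (1120.00)(52.00) = 62560.00 cm³
ΣAȲ = (720.00)(30.00) + (1120.00)(7.00) = 29440.00 cm³
X̄ = 62560.00 / 1840.00 = 34.00 cm
Ȳ = 29440.00 / 1840.00 = 16.00 cm

X̄ = 34.00 cm, Ȳ = 16.00 cm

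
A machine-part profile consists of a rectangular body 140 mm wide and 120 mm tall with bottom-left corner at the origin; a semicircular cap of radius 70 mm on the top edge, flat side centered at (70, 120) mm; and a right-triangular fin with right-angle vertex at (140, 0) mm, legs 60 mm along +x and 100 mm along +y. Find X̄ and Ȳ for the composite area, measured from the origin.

Part | A | x̄ᵢ | ȳᵢ | A·x̄ᵢ | A·ȳᵢ
rectangular body | 16800.00 | 70.00 | 60.00 | 1176000.00 | 1008000.00
semicircular top | 7696.90 | 70.00 | 149.71 | 538783.14 | 1152294.91
triangular fin | 3000.00 | 160.00 | 33.33 | 480000.00 | 100000.00
Σ | 27496.90 |  |  | 2194783.14 | 2260294.91
X̄ = 2194783.14 / 27496.90 = 79.82 mm
Ȳ = 2260294.91 / 27496.90 = 82.20 mm

X̄ = 79.82 mm, Ȳ = 82.20 mm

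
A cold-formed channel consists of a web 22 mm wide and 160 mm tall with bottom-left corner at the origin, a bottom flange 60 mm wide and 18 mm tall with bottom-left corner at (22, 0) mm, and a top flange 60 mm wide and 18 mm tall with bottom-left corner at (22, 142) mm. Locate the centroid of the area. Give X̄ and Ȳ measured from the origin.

web: A = 22 × 160 = 3520.00, centroid at (11.00, 80.00).
bottom flange: A = 60 × 18 = 1080.00, centroid at (52.00, 9.00).
top flange: A = 60 × 18 = 1080.00, centroid at (52.00, 151.00).
ΣA = 5680.00 mm², ΣAX̄ = 151040.00 mm³, ΣAȲ = 454400.00 mm³.
X̄ = 151040.00/5680.00 = 26.59 mm; Ȳ = 454400.00/5680.00 = 80.00 mm.

X̄ = 26.59 mm, Ȳ = 80.00 mm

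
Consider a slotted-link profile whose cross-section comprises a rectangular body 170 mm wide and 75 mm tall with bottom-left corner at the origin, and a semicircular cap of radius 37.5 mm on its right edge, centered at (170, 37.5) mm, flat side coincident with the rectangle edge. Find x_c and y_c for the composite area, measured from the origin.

rectangular body: A = 170 × 75 = 12750.00, centroid at (85.00, 37.50).
semicircular end: A = ½π·37.5² = 2208.93, centroid at (185.92, 37.50).
ΣA = 14958.93 mm²
ΣAx_c = (12750.00)(85.00) + (2208.93)(185.92) = 1494424.75 mm³
ΣAy_c = (12750.00)(37.50) + (2208.93)(37.50) = 560959.96 mm³
x_c = 1494424.75 / 14958.93 = 99.90 mm
y_c = 560959.96 / 14958.93 = 37.50 mm

x_c = 99.90 mm, y_c = 37.50 mm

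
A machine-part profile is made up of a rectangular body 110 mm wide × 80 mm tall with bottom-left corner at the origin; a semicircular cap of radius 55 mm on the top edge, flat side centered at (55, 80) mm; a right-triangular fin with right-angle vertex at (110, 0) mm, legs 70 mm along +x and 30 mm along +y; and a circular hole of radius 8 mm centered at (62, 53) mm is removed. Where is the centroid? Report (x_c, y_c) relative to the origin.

x_c = 60.61 mm, y_c = 58.53 mm

rectangular body: A = 110 × 80 = 8800.00, centroid at (55.00, 40.00).
semicircular top: A = ½π·55² = 4751.66, centroid at (55.00, 103.34).
triangular fin: A = ½·70·30 = 1050.00, centroid at (133.33, 10.00).
hole: A = −π·8² = -201.06, centroid at (62.00, 53.00).
ΣA = 14400.60 mm², ΣAx_c = 872875.40 mm³, ΣAy_c = 842893.10 mm³.
x_c = 872875.40/14400.60 = 60.61 mm; y_c = 842893.10/14400.60 = 58.53 mm.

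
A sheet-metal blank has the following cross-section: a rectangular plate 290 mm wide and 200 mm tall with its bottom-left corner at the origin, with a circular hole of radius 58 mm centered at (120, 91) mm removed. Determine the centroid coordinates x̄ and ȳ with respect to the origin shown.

x̄ = 150.57 mm, ȳ = 102.01 mm

Part | A | x̄ᵢ | ȳᵢ | A·x̄ᵢ | A·ȳᵢ
plate | 58000.00 | 145.00 | 100.00 | 8410000.00 | 5800000.00
hole | -10568.32 | 120.00 | 91.00 | -1268198.12 | -961716.91
Σ | 47431.68 |  |  | 7141801.88 | 4838283.09
x̄ = 7141801.88 / 47431.68 = 150.57 mm
ȳ = 4838283.09 / 47431.68 = 102.01 mm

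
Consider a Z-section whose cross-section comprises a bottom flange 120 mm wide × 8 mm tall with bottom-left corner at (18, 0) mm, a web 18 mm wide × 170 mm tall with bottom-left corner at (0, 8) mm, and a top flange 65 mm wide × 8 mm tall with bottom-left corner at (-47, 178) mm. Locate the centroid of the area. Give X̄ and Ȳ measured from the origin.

bottom flange: A = 120 × 8 = 960.00, centroid at (78.00, 4.00).
web: A = 18 × 170 = 3060.00, centroid at (9.00, 93.00).
top flange: A = 65 × 8 = 520.00, centroid at (-14.50, 182.00).
ΣA = 4540.00 mm², ΣAX̄ = 94880.00 mm³, ΣAȲ = 383060.00 mm³.
X̄ = 94880.00/4540.00 = 20.90 mm; Ȳ = 383060.00/4540.00 = 84.37 mm.

X̄ = 20.90 mm, Ȳ = 84.37 mm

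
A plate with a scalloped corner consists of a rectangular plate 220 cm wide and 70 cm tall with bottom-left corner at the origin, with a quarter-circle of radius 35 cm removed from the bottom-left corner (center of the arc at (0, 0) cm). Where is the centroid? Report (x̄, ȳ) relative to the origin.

x̄ = 116.34 cm, ȳ = 36.34 cm

Part | A | x̄ᵢ | ȳᵢ | A·x̄ᵢ | A·ȳᵢ
plate | 15400.00 | 110.00 | 35.00 | 1694000.00 | 539000.00
removed quarter-circle | -962.11 | 14.85 | 14.85 | -14291.67 | -14291.67
Σ | 14437.89 |  |  | 1679708.33 | 524708.33
x̄ = 1679708.33 / 14437.89 = 116.34 cm
ȳ = 524708.33 / 14437.89 = 36.34 cm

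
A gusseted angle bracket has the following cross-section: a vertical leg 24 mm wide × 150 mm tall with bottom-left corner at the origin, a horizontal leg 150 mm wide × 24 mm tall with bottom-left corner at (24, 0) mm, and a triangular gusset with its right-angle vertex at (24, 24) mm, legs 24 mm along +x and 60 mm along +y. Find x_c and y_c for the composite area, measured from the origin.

vertical leg: A = 24 × 150 = 3600.00, centroid at (12.00, 75.00).
horizontal leg: A = 150 × 24 = 3600.00, centroid at (99.00, 12.00).
gusset: A = ½·24·60 = 720.00, centroid at (32.00, 44.00).
ΣA = 7920.00 mm²
ΣAx_c = (3600.00)(12.00) + (3600.00)(99.00) + (720.00)(32.00) = 422640.00 mm³
ΣAy_c = (3600.00)(75.00) + (3600.00)(12.00) + (720.00)(44.00) = 344880.00 mm³
x_c = 422640.00 / 7920.00 = 53.36 mm
y_c = 344880.00 / 7920.00 = 43.55 mm

x_c = 53.36 mm, y_c = 43.55 mm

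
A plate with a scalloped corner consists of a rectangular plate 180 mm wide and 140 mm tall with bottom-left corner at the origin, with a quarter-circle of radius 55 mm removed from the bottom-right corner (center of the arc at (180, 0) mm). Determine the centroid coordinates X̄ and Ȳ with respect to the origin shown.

Part | A | x̄ᵢ | ȳᵢ | A·x̄ᵢ | A·ȳᵢ
plate | 25200.00 | 90.00 | 70.00 | 2268000.00 | 1764000.00
removed quarter-circle | -2375.83 | 156.66 | 23.34 | -372190.97 | -55458.33
Σ | 22824.17 |  |  | 1895809.03 | 1708541.67
X̄ = 1895809.03 / 22824.17 = 83.06 mm
Ȳ = 1708541.67 / 22824.17 = 74.86 mm

X̄ = 83.06 mm, Ȳ = 74.86 mm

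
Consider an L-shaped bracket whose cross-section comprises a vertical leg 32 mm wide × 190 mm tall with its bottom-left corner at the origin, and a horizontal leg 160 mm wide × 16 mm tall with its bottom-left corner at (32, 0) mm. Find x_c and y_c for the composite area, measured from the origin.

Part | A | x̄ᵢ | ȳᵢ | A·x̄ᵢ | A·ȳᵢ
vertical leg | 6080.00 | 16.00 | 95.00 | 97280.00 | 577600.00
horizontal leg | 2560.00 | 112.00 | 8.00 | 286720.00 | 20480.00
Σ | 8640.00 |  |  | 384000.00 | 598080.00
x_c = 384000.00 / 8640.00 = 44.44 mm
y_c = 598080.00 / 8640.00 = 69.22 mm

x_c = 44.44 mm, y_c = 69.22 mm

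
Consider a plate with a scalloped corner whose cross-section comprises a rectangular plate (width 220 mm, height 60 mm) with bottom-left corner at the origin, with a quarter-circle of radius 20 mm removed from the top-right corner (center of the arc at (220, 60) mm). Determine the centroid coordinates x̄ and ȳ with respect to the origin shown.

x̄ = 107.53 mm, ȳ = 29.48 mm

plate: A = 220 × 60 = 13200.00, centroid at (110.00, 30.00).
removed quarter-circle: A = −¼π·20² = -314.16, centroid at (211.51, 51.51).
ΣA = 12885.84 mm², ΣAx̄ = 1385551.63 mm³, ΣAȳ = 379817.11 mm³.
x̄ = 1385551.63/12885.84 = 107.53 mm; ȳ = 379817.11/12885.84 = 29.48 mm.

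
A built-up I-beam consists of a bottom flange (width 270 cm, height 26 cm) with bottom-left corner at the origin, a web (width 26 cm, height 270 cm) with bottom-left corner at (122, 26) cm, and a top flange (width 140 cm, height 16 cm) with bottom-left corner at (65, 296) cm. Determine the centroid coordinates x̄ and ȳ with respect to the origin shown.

x̄ = 135.00 cm, ȳ = 116.86 cm

Part | A | x̄ᵢ | ȳᵢ | A·x̄ᵢ | A·ȳᵢ
bottom flange | 7020.00 | 135.00 | 13.00 | 947700.00 | 91260.00
web | 7020.00 | 135.00 | 161.00 | 947700.00 | 1130220.00
top flange | 2240.00 | 135.00 | 304.00 | 302400.00 | 680960.00
Σ | 16280.00 |  |  | 2197800.00 | 1902440.00
x̄ = 2197800.00 / 16280.00 = 135.00 cm
ȳ = 1902440.00 / 16280.00 = 116.86 cm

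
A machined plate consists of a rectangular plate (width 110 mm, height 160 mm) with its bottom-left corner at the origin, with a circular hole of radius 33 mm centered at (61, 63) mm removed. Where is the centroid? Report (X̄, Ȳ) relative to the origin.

Part | A | x̄ᵢ | ȳᵢ | A·x̄ᵢ | A·ȳᵢ
plate | 17600.00 | 55.00 | 80.00 | 968000.00 | 1408000.00
hole | -3421.19 | 61.00 | 63.00 | -208692.86 | -215535.25
Σ | 14178.81 |  |  | 759307.14 | 1192464.75
X̄ = 759307.14 / 14178.81 = 53.55 mm
Ȳ = 1192464.75 / 14178.81 = 84.10 mm

X̄ = 53.55 mm, Ȳ = 84.10 mm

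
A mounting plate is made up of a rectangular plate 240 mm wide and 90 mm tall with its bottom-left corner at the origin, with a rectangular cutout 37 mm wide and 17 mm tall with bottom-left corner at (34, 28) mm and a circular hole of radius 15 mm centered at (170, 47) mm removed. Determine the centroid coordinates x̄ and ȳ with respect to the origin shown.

x̄ = 120.35 mm, ȳ = 45.19 mm

plate: A = 240 × 90 = 21600.00, centroid at (120.00, 45.00).
hole 1: A = −(37 × 17) = -629.00, centroid at (52.50, 36.50).
hole 2: A = −π·15² = -706.86, centroid at (170.00, 47.00).
ΣA = 20264.14 mm², ΣAx̄ = 2438811.58 mm³, ΣAȳ = 915819.16 mm³.
x̄ = 2438811.58/20264.14 = 120.35 mm; ȳ = 915819.16/20264.14 = 45.19 mm.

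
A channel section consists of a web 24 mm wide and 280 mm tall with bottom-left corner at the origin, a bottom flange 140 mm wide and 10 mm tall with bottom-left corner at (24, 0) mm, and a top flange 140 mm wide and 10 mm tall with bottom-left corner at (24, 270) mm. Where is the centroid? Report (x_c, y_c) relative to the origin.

x_c = 36.12 mm, y_c = 140.00 mm

Part | A | x̄ᵢ | ȳᵢ | A·x̄ᵢ | A·ȳᵢ
web | 6720.00 | 12.00 | 140.00 | 80640.00 | 940800.00
bottom flange | 1400.00 | 94.00 | 5.00 | 131600.00 | 7000.00
top flange | 1400.00 | 94.00 | 275.00 | 131600.00 | 385000.00
Σ | 9520.00 |  |  | 343840.00 | 1332800.00
x_c = 343840.00 / 9520.00 = 36.12 mm
y_c = 1332800.00 / 9520.00 = 140.00 mm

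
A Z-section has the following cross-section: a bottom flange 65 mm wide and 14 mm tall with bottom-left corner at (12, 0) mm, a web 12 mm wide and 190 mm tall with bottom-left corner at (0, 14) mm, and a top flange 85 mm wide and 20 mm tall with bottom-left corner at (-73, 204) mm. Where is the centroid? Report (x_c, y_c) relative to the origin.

bottom flange: A = 65 × 14 = 910.00, centroid at (44.50, 7.00).
web: A = 12 × 190 = 2280.00, centroid at (6.00, 109.00).
top flange: A = 85 × 20 = 1700.00, centroid at (-30.50, 214.00).
ΣA = 4890.00 mm², ΣAx_c = 2325.00 mm³, ΣAy_c = 618690.00 mm³.
x_c = 2325.00/4890.00 = 0.48 mm; y_c = 618690.00/4890.00 = 126.52 mm.

x_c = 0.48 mm, y_c = 126.52 mm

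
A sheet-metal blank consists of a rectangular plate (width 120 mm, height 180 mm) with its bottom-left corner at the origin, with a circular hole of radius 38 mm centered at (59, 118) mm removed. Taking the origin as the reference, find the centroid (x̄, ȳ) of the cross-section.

x̄ = 60.27 mm, ȳ = 82.56 mm

plate: A = 120 × 180 = 21600.00, centroid at (60.00, 90.00).
hole: A = −π·38² = -4536.46, centroid at (59.00, 118.00).
ΣA = 17063.54 mm², ΣAx̄ = 1028348.87 mm³, ΣAȳ = 1408697.74 mm³.
x̄ = 1028348.87/17063.54 = 60.27 mm; ȳ = 1408697.74/17063.54 = 82.56 mm.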